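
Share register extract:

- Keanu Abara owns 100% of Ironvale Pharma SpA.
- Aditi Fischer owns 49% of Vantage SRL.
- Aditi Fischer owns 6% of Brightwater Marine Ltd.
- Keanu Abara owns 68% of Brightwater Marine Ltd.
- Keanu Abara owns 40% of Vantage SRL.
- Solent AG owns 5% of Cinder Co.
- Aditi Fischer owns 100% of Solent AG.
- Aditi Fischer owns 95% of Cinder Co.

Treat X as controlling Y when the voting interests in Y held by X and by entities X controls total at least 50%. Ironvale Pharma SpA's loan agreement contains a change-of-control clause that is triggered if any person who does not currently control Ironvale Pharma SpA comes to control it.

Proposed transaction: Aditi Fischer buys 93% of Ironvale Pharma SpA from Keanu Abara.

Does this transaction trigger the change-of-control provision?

The purchase adds only to Aditi's holdings (Keanu's stake shrinks), so Aditi is the only person who could newly come to control Ironvale.
Aditi holds 100% of Solent, so Aditi controls Solent.
Aditi and Solent together hold 95% + 5% = 100% of Cinder, so Aditi controls Cinder.
Neither Aditi nor any entity Aditi controls holds any voting interest in Ironvale.
So before the transaction, Aditi does not control Ironvale.
After the purchase, Aditi holds 93% of Ironvale directly, and Keanu's stake falls to 7%.
Aditi holds 93% of Ironvale, so Aditi controls Ironvale.
Aditi did not control Ironvale before and does after, so the clause is triggered.

Yes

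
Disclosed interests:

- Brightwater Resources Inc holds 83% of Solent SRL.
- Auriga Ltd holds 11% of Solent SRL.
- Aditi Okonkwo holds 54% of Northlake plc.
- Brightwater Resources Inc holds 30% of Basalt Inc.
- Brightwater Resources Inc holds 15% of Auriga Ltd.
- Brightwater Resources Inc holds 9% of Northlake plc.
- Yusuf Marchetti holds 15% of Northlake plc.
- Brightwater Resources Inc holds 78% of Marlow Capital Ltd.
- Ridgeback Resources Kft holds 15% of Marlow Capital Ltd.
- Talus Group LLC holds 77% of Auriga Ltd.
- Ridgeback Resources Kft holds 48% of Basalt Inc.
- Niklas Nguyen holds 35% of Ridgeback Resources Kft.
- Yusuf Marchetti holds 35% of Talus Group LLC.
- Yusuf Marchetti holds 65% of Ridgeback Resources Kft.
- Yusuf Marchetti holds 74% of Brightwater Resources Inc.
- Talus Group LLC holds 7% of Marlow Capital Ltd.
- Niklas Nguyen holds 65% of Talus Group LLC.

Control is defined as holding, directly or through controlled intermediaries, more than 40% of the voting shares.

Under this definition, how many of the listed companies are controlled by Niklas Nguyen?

2

Niklas holds 65% of Talus, so Niklas controls Talus.
Talus holds 77% of Auriga, so Niklas controls Auriga.
No other company's threshold is met.
Niklas controls 2 companies.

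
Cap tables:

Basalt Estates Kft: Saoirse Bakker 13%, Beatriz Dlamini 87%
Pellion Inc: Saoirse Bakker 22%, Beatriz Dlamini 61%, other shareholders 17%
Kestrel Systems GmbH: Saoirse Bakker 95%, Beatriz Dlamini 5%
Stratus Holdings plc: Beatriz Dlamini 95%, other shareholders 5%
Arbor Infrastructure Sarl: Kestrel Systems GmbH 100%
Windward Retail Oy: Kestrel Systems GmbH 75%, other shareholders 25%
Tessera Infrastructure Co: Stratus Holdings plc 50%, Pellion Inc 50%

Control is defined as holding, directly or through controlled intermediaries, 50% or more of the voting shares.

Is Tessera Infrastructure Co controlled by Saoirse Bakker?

No

Saoirse holds 95% of Kestrel, so Saoirse controls Kestrel.
Kestrel holds 100% of Arbor, so Saoirse controls Arbor.
Kestrel holds 75% of Windward, so Saoirse controls Windward.
Neither Saoirse nor any entity Saoirse controls holds any voting interest in Tessera.
So Saoirse does not control Tessera.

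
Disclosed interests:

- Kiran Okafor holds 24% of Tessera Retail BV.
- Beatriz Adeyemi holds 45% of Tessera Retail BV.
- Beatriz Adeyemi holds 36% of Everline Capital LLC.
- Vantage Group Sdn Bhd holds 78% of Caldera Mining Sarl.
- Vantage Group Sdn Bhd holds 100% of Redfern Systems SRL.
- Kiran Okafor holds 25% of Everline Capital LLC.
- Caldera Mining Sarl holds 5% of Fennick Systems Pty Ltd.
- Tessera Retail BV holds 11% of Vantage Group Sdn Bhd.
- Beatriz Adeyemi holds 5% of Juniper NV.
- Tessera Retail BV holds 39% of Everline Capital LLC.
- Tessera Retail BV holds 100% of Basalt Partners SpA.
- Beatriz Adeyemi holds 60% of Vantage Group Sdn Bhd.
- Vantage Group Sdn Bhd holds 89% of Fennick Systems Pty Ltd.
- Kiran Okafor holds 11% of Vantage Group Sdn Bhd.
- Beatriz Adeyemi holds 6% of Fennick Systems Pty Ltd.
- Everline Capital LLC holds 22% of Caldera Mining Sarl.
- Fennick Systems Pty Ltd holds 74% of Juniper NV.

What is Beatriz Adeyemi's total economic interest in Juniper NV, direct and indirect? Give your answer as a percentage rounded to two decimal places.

Beatriz reaches Juniper along 8 paths.
Via Fennick: 6% × 74% = 4.44%.
Via Tessera → Everline → Caldera → Fennick: 45% × 39% × 22% × 5% × 74% = 0.142857%.
Via Everline → Caldera → Fennick: 36% × 22% × 5% × 74% = 0.29304%.
Via Vantage → Caldera → Fennick: 60% × 78% × 5% × 74% = 1.7316%.
Via Tessera → Vantage → Caldera → Fennick: 45% × 11% × 78% × 5% × 74% = 0.142857%.
Via Vantage → Fennick: 60% × 89% × 74% = 39.516%.
Via Tessera → Vantage → Fennick: 45% × 11% × 89% × 74% = 3.26007%.
Direct stake: 5% = 5%.
Total: 4.44% + 0.142857% + 0.29304% + 1.7316% + 0.142857% + 39.516% + 3.26007% + 5% = 54.526424%.
Rounded: 54.53%.

54.53%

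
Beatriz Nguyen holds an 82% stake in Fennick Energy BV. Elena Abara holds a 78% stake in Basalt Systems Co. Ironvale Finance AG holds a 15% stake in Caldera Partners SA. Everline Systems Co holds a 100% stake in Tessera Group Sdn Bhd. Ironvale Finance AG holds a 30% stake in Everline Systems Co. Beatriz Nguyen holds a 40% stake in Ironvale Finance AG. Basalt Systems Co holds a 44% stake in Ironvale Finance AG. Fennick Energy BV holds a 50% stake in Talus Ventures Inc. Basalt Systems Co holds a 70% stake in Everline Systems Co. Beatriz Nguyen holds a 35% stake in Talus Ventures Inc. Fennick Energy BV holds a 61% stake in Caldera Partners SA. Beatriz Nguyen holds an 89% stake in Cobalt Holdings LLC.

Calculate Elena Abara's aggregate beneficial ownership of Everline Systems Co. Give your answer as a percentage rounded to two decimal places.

64.90%

Elena reaches Everline along 2 paths.
Via Basalt: 78% × 70% = 54.6%.
Via Basalt → Ironvale: 78% × 44% × 30% = 10.296%.
Total: 54.6% + 10.296% = 64.896%.
Rounded: 64.90%.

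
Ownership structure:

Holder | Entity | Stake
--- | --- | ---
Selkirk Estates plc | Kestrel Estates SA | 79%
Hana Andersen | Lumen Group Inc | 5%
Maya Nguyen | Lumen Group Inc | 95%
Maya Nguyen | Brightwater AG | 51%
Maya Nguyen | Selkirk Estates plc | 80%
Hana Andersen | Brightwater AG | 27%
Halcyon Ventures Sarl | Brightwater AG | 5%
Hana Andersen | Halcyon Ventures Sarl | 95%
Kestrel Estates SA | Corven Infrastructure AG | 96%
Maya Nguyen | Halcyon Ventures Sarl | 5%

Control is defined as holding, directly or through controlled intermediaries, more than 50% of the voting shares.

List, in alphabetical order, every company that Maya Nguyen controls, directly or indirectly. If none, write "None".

Brightwater AG, Corven Infrastructure AG, Kestrel Estates SA, Lumen Group Inc, Selkirk Estates plc

Maya holds 95% of Lumen, so Maya controls Lumen.
Maya holds 51% of Brightwater, so Maya controls Brightwater.
Maya holds 80% of Selkirk, so Maya controls Selkirk.
Selkirk holds 79% of Kestrel, so Maya controls Kestrel.
Kestrel holds 96% of Corven, so Maya controls Corven.
No other company's threshold is met.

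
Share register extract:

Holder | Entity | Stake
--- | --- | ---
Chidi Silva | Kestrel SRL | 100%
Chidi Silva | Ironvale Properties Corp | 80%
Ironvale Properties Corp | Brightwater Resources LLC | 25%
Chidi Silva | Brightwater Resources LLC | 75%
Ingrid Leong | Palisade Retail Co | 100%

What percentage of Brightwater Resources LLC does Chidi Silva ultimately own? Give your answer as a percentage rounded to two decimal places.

Chidi reaches Brightwater along 2 paths.
Direct stake: 75% = 75%.
Via Ironvale: 80% × 25% = 20%.
Total: 75% + 20% = 95%.
Rounded: 95.00%.

95.00%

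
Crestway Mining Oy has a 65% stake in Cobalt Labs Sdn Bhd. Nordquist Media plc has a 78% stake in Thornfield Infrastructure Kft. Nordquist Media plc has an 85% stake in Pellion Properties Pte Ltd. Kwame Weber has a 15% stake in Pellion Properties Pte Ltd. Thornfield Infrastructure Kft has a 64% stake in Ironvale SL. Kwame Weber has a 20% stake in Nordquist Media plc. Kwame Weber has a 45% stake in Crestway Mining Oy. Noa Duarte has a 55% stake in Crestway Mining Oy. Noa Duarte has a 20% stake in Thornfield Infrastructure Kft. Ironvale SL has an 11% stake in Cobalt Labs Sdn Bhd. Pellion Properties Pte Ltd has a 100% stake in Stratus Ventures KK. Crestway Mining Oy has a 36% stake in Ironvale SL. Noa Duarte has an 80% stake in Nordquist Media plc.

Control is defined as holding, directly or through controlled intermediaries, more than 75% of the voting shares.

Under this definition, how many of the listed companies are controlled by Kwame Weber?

0

Kwame's largest direct stake is 45% in Crestway, which does not meet the threshold.
Kwame controls 0 companies.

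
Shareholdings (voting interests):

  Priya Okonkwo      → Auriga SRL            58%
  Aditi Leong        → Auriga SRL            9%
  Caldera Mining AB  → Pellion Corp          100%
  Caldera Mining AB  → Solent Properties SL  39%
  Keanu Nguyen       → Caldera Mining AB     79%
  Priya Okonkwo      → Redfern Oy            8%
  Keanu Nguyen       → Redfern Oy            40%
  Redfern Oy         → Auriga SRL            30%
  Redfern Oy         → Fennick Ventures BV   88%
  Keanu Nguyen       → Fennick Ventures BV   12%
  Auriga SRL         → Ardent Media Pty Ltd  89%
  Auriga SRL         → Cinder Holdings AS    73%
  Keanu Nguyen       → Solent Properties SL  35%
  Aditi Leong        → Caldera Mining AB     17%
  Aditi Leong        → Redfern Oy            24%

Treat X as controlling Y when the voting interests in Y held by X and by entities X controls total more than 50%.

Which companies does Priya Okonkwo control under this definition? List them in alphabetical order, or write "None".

Ardent Media Pty Ltd, Auriga SRL, Cinder Holdings AS

Priya holds 58% of Auriga, so Priya controls Auriga.
Auriga holds 89% of Ardent, so Priya controls Ardent.
Auriga holds 73% of Cinder, so Priya controls Cinder.
No other company's threshold is met.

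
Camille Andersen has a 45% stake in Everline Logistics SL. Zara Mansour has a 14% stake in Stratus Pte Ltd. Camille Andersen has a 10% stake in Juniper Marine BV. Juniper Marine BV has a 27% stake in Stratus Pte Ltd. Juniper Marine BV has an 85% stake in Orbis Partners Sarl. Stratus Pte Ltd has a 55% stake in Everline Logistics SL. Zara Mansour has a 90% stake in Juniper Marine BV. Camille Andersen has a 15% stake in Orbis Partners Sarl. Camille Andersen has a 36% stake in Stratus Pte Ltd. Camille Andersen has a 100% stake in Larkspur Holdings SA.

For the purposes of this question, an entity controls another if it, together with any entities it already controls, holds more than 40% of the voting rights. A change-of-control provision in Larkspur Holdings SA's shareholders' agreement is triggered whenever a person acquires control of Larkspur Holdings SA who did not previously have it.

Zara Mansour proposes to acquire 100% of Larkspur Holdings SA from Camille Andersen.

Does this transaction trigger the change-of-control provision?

The purchase adds only to Zara's holdings (Camille's stake shrinks), so Zara is the only person who could newly come to control Larkspur.
Zara holds 90% of Juniper, so Zara controls Juniper.
Juniper and Zara together hold 27% + 14% = 41% of Stratus, so Zara controls Stratus.
Juniper holds 85% of Orbis, so Zara controls Orbis.
Stratus holds 55% of Everline, so Zara controls Everline.
Neither Zara nor any entity Zara controls holds any voting interest in Larkspur.
So before the transaction, Zara does not control Larkspur.
After the purchase, Zara holds 100% of Larkspur directly, and Camille's stake falls to 0%.
Zara holds 100% of Larkspur, so Zara controls Larkspur.
Zara did not control Larkspur before and does after, so the clause is triggered.

Yes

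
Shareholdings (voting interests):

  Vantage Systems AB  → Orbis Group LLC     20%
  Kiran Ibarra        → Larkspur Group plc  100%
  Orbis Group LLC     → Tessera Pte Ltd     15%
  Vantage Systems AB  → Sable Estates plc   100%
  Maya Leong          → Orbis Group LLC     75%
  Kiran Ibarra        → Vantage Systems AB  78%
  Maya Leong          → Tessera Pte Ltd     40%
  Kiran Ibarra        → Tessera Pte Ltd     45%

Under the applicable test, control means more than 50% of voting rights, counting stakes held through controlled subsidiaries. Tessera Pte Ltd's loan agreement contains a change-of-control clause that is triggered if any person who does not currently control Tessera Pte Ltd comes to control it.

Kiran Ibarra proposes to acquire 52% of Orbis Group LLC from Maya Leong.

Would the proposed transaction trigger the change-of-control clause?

The purchase adds only to Kiran's holdings (Maya's stake shrinks), so Kiran is the only person who could newly come to control Tessera.
Kiran holds 78% of Vantage, so Kiran controls Vantage.
Kiran holds 100% of Larkspur, so Kiran controls Larkspur.
Vantage holds 100% of Sable, so Kiran controls Sable.
In Tessera, Kiran's side holds only 45%, not > 50%.
So before the transaction, Kiran does not control Tessera.
After the purchase, Kiran holds 52% of Orbis directly, and Maya's stake falls to 23%.
Vantage and Kiran together hold 20% + 52% = 72% of Orbis, so Kiran controls Orbis.
Orbis and Kiran together hold 15% + 45% = 60% of Tessera, so Kiran controls Tessera.
Kiran did not control Tessera before and does after, so the clause is triggered.

Yes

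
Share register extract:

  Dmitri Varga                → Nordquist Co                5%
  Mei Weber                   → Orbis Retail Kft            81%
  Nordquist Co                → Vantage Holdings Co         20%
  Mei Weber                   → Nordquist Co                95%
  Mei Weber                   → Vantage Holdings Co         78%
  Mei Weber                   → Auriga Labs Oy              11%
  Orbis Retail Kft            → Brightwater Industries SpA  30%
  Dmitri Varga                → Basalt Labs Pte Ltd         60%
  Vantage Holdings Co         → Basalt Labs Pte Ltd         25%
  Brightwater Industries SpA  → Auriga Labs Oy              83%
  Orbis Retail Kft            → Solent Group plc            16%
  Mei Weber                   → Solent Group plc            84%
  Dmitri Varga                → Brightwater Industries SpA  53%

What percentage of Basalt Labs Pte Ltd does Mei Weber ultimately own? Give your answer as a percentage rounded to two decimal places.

24.25%

Mei reaches Basalt along 2 paths.
Via Vantage: 78% × 25% = 19.5%.
Via Nordquist → Vantage: 95% × 20% × 25% = 4.75%.
Total: 19.5% + 4.75% = 24.25%.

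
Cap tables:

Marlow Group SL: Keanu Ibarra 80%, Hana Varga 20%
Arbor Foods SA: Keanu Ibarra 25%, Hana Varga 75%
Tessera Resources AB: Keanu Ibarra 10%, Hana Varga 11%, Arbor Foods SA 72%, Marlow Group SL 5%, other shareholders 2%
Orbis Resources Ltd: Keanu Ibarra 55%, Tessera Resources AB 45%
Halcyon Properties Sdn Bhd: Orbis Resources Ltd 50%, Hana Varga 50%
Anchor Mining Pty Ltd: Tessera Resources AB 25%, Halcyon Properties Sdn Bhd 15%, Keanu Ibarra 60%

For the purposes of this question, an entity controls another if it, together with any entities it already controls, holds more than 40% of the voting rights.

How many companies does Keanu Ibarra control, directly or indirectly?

4

Keanu holds 80% of Marlow, so Keanu controls Marlow.
Keanu holds 55% of Orbis, so Keanu controls Orbis.
Orbis holds 50% of Halcyon, so Keanu controls Halcyon.
Halcyon and Keanu together hold 15% + 60% = 75% of Anchor, so Keanu controls Anchor.
No other company's threshold is met.
Keanu controls 4 companies.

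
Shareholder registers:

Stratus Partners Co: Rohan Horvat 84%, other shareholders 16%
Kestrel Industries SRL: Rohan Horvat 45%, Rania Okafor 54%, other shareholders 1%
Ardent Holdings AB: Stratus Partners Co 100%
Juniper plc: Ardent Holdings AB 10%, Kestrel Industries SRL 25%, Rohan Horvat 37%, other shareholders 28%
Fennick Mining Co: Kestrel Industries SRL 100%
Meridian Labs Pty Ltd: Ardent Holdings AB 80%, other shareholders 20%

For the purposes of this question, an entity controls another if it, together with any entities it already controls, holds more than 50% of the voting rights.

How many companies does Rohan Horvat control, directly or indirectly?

Rohan holds 84% of Stratus, so Rohan controls Stratus.
Stratus holds 100% of Ardent, so Rohan controls Ardent.
Ardent holds 80% of Meridian, so Rohan controls Meridian.
No other company's threshold is met.
Rohan controls 3 companies.

3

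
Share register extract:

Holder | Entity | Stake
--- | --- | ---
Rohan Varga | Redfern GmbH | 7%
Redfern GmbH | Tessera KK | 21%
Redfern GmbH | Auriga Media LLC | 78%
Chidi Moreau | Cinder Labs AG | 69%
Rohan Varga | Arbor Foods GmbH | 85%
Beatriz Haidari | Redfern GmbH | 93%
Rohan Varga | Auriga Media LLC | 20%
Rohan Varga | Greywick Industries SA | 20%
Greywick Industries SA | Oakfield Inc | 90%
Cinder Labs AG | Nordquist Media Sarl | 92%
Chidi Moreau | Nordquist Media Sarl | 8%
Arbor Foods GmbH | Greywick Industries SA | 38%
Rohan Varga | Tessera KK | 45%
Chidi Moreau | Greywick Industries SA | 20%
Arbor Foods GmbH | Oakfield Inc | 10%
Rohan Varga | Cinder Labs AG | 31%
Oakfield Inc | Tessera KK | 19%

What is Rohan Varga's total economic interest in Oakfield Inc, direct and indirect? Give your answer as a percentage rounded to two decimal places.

55.57%

Rohan reaches Oakfield along 3 paths.
Via Greywick: 20% × 90% = 18%.
Via Arbor → Greywick: 85% × 38% × 90% = 29.07%.
Via Arbor: 85% × 10% = 8.5%.
Total: 18% + 29.07% + 8.5% = 55.57%.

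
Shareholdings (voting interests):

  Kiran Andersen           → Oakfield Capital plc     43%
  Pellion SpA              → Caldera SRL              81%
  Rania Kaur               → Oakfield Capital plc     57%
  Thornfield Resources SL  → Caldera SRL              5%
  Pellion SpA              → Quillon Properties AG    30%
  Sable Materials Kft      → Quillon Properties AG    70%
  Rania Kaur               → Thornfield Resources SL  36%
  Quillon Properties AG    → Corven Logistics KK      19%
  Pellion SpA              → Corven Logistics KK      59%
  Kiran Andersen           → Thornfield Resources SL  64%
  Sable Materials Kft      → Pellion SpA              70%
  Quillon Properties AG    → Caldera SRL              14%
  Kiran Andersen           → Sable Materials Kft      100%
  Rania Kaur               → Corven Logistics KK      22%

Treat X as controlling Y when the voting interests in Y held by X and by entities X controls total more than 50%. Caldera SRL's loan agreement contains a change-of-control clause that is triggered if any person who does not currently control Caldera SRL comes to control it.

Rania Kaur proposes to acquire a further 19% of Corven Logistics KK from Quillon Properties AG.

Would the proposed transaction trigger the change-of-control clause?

The purchase adds only to Rania's holdings (Quillon's stake shrinks), so Rania is the only person who could newly come to control Caldera.
Rania holds 57% of Oakfield, so Rania controls Oakfield.
Neither Rania nor any entity Rania controls holds any voting interest in Caldera.
So before the transaction, Rania does not control Caldera.
After the purchase, Rania's direct stake in Corven rises to 22% + 19% = 41%, and Quillon's stake falls to 0%.
Rania's side now holds 41% of Corven, not > 50%, so Rania still does not control Corven.
After the transaction, neither Rania nor any entity Rania controls holds a voting interest in Caldera, so Rania still does not control it.
No new person acquires control, so the clause is not triggered.

No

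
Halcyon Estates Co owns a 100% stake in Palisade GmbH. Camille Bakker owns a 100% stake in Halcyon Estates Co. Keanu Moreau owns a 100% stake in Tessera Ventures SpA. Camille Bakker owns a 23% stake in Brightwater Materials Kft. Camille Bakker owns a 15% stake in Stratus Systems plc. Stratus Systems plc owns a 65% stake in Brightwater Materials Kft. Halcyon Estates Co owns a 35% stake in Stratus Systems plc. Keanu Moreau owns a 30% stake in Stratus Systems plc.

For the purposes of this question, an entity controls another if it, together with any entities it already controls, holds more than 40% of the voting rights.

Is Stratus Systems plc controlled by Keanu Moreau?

No

Keanu holds 100% of Tessera, so Keanu controls Tessera.
In Stratus, Keanu's side holds only 30%, not > 40%.
So Keanu does not control Stratus.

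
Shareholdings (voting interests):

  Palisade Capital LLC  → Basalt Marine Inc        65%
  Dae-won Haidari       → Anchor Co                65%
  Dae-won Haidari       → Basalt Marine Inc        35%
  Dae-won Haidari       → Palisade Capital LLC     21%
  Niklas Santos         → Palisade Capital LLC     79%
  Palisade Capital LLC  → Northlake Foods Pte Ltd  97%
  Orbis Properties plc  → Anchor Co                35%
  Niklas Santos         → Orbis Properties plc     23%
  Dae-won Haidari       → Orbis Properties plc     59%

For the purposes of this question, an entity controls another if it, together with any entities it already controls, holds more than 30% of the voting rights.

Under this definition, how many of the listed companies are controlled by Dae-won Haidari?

Dae-won holds 59% of Orbis, so Dae-won controls Orbis.
Orbis and Dae-won together hold 35% + 65% = 100% of Anchor, so Dae-won controls Anchor.
Dae-won holds 35% of Basalt, so Dae-won controls Basalt.
No other company's threshold is met.
Dae-won controls 3 companies.

3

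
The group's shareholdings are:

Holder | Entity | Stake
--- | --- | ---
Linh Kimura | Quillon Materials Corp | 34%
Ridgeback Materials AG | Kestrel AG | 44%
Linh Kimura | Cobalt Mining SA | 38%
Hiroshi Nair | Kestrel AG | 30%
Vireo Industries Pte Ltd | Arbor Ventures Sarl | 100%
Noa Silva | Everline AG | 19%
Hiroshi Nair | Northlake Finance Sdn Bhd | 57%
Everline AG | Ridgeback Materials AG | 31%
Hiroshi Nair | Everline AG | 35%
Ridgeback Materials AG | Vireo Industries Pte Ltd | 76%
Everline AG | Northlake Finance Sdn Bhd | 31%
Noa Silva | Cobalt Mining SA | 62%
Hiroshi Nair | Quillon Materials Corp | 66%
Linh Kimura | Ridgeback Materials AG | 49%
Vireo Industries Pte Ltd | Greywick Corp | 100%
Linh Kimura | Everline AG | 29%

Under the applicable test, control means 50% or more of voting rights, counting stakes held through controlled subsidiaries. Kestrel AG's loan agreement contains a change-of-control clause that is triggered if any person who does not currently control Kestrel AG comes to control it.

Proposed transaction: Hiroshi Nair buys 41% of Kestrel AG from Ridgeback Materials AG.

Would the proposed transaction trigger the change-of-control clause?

Yes

The purchase adds only to Hiroshi's holdings (Ridgeback's stake shrinks), so Hiroshi is the only person who could newly come to control Kestrel.
Hiroshi holds 66% of Quillon, so Hiroshi controls Quillon.
Hiroshi holds 57% of Northlake, so Hiroshi controls Northlake.
In Kestrel, Hiroshi's side holds only 30%, not ≥ 50%.
So before the transaction, Hiroshi does not control Kestrel.
After the purchase, Hiroshi's direct stake in Kestrel rises to 30% + 41% = 71%, and Ridgeback's stake falls to 3%.
Hiroshi holds 71% of Kestrel, so Hiroshi controls Kestrel.
Hiroshi did not control Kestrel before and does after, so the clause is triggered.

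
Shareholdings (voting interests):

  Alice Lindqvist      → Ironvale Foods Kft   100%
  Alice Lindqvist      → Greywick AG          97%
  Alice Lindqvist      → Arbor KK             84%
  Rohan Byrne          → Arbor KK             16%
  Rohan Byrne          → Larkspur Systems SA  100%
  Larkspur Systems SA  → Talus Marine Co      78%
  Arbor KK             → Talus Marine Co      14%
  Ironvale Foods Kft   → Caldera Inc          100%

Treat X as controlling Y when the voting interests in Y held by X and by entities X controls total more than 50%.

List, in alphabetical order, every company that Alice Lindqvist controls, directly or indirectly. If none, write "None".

Arbor KK, Caldera Inc, Greywick AG, Ironvale Foods Kft

Alice holds 84% of Arbor, so Alice controls Arbor.
Alice holds 100% of Ironvale, so Alice controls Ironvale.
Ironvale holds 100% of Caldera, so Alice controls Caldera.
Alice holds 97% of Greywick, so Alice controls Greywick.
No other company's threshold is met.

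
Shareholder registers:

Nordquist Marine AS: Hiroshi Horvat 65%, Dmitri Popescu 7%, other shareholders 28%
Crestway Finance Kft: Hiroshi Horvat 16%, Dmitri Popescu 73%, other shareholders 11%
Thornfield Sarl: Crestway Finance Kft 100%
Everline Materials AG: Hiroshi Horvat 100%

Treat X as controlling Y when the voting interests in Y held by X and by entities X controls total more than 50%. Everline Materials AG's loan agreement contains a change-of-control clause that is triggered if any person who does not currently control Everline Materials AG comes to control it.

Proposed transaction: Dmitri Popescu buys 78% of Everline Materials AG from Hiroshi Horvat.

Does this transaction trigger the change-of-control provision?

The purchase adds only to Dmitri's holdings (Hiroshi's stake shrinks), so Dmitri is the only person who could newly come to control Everline.
Dmitri holds 73% of Crestway, so Dmitri controls Crestway.
Crestway holds 100% of Thornfield, so Dmitri controls Thornfield.
Neither Dmitri nor any entity Dmitri controls holds any voting interest in Everline.
So before the transaction, Dmitri does not control Everline.
After the purchase, Dmitri holds 78% of Everline directly, and Hiroshi's stake falls to 22%.
Dmitri holds 78% of Everline, so Dmitri controls Everline.
Dmitri did not control Everline before and does after, so the clause is triggered.

Yes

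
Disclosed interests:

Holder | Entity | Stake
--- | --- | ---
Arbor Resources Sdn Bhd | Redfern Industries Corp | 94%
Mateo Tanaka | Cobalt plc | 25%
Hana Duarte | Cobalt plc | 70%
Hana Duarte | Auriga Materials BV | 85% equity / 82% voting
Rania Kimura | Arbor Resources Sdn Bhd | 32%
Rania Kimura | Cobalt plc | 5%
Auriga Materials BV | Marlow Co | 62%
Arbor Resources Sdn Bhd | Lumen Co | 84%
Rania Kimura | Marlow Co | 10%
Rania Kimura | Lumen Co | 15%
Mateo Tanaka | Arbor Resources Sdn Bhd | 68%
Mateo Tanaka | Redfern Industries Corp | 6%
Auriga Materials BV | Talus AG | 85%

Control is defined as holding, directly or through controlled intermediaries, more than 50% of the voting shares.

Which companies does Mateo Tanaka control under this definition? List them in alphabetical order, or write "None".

Mateo holds 68% of Arbor, so Mateo controls Arbor.
Arbor and Mateo together hold 94% + 6% = 100% of Redfern, so Mateo controls Redfern.
Arbor holds 84% of Lumen, so Mateo controls Lumen.
No other company's threshold is met.

Arbor Resources Sdn Bhd, Lumen Co, Redfern Industries Corp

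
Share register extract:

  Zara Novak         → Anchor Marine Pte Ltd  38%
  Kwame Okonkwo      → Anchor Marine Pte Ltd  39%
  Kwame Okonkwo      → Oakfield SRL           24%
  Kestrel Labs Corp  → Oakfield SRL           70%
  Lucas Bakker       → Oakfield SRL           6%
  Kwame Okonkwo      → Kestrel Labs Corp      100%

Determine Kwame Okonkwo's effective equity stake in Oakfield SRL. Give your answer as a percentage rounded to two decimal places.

94.00%

Kwame reaches Oakfield along 2 paths.
Via Kestrel: 100% × 70% = 70%.
Direct stake: 24% = 24%.
Total: 70% + 24% = 94%.
Rounded: 94.00%.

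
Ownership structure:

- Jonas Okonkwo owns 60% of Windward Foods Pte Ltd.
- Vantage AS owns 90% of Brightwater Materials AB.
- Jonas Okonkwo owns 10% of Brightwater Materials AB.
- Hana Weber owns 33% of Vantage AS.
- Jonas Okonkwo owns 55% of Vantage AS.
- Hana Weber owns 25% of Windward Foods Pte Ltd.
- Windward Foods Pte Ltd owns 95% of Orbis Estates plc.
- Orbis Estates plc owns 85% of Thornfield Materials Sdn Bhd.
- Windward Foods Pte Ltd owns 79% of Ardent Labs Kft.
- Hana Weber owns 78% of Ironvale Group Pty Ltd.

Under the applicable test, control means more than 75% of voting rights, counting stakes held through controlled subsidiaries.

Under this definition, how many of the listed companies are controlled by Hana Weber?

Hana holds 78% of Ironvale, so Hana controls Ironvale.
No other company's threshold is met.
Hana controls 1 company.

1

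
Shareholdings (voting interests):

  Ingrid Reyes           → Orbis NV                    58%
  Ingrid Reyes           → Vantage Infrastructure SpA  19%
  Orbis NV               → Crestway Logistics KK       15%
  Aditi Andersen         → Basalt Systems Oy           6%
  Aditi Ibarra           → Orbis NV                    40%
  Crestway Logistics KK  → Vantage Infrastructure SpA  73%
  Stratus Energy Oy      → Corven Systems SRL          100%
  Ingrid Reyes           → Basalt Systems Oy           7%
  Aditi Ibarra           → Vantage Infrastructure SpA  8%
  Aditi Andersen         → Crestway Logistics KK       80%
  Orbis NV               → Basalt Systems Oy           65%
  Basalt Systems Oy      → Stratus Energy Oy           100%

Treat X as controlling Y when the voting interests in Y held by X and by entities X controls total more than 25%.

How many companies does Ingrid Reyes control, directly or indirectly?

Ingrid holds 58% of Orbis, so Ingrid controls Orbis.
Ingrid and Orbis together hold 7% + 65% = 72% of Basalt, so Ingrid controls Basalt.
Basalt holds 100% of Stratus, so Ingrid controls Stratus.
Stratus holds 100% of Corven, so Ingrid controls Corven.
No other company's threshold is met.
Ingrid controls 4 companies.

4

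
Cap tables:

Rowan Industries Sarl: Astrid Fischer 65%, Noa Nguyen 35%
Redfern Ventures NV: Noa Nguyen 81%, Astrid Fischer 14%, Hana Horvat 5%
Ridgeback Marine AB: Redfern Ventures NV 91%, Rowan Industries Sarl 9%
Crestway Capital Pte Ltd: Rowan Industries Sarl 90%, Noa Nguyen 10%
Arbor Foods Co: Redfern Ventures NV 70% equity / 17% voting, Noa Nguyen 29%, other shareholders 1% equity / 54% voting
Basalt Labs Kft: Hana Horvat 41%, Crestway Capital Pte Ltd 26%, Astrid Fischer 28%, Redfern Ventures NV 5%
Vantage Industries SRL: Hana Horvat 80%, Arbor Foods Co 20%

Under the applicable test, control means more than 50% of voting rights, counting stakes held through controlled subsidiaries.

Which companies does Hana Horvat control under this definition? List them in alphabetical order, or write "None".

Vantage Industries SRL

Hana holds 80% of Vantage, so Hana controls Vantage.
No other company's threshold is met.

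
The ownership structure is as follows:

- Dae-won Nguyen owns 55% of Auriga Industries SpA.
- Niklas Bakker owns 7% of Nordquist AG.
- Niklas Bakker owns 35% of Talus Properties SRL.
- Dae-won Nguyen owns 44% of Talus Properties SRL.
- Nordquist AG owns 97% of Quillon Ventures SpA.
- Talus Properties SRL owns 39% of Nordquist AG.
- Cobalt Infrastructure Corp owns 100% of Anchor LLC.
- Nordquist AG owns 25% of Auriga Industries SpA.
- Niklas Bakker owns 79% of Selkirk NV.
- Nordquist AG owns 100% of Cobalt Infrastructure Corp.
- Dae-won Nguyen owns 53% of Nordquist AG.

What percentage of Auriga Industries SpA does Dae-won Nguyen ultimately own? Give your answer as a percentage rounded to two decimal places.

Dae-won reaches Auriga along 3 paths.
Direct stake: 55% = 55%.
Via Nordquist: 53% × 25% = 13.25%.
Via Talus → Nordquist: 44% × 39% × 25% = 4.29%.
Total: 55% + 13.25% + 4.29% = 72.54%.

72.54%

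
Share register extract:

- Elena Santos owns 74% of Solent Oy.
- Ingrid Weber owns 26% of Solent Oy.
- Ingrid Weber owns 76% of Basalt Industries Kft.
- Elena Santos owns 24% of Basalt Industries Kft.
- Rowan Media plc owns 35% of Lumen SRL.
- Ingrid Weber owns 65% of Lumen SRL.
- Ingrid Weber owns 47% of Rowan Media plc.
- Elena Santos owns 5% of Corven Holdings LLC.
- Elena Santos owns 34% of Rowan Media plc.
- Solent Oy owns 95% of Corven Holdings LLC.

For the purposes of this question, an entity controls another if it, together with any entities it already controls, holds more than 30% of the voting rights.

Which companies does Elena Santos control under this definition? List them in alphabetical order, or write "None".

Elena holds 74% of Solent, so Elena controls Solent.
Elena holds 34% of Rowan, so Elena controls Rowan.
Rowan holds 35% of Lumen, so Elena controls Lumen.
Solent and Elena together hold 95% + 5% = 100% of Corven, so Elena controls Corven.
No other company's threshold is met.

Corven Holdings LLC, Lumen SRL, Rowan Media plc, Solent Oy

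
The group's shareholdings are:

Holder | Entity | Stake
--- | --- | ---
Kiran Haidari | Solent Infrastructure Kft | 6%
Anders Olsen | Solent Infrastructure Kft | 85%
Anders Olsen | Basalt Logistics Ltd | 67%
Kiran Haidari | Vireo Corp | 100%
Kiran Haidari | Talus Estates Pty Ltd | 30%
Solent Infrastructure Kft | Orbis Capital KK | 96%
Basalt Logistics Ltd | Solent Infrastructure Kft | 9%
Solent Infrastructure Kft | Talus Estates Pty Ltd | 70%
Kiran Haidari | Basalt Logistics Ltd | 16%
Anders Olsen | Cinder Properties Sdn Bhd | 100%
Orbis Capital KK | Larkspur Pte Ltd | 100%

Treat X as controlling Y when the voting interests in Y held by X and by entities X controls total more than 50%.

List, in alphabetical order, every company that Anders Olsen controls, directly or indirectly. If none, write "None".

Anders holds 67% of Basalt, so Anders controls Basalt.
Anders holds 100% of Cinder, so Anders controls Cinder.
Anders and Basalt together hold 85% + 9% = 94% of Solent, so Anders controls Solent.
Solent holds 96% of Orbis, so Anders controls Orbis.
Solent holds 70% of Talus, so Anders controls Talus.
Orbis holds 100% of Larkspur, so Anders controls Larkspur.
No other company's threshold is met.

Basalt Logistics Ltd, Cinder Properties Sdn Bhd, Larkspur Pte Ltd, Orbis Capital KK, Solent Infrastructure Kft, Talus Estates Pty Ltd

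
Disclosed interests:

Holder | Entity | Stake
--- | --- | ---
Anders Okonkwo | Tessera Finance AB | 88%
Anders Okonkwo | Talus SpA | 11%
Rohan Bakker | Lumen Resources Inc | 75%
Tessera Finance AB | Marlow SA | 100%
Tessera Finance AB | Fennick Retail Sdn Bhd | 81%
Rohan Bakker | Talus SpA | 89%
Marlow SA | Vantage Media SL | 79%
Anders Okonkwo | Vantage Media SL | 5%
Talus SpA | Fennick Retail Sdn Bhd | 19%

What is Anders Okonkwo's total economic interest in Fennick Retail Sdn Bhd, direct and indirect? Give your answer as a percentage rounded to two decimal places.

73.37%

Anders reaches Fennick along 2 paths.
Via Talus: 11% × 19% = 2.09%.
Via Tessera: 88% × 81% = 71.28%.
Total: 2.09% + 71.28% = 73.37%.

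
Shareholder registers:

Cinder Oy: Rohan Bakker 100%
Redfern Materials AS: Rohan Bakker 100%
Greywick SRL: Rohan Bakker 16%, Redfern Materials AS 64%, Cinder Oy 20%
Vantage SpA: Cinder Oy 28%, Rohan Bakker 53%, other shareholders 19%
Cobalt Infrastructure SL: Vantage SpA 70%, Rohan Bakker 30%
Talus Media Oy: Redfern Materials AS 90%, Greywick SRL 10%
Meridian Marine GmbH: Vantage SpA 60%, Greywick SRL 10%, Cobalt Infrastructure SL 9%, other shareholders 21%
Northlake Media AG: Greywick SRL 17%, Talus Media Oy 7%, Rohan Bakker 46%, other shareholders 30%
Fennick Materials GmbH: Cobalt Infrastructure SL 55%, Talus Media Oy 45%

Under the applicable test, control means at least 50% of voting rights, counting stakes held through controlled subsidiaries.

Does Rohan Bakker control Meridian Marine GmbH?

Yes

Rohan holds 100% of Redfern, so Rohan controls Redfern.
Rohan holds 100% of Cinder, so Rohan controls Cinder.
Rohan and Redfern and Cinder together hold 16% + 64% + 20% = 100% of Greywick, so Rohan controls Greywick.
Cinder and Rohan together hold 28% + 53% = 81% of Vantage, so Rohan controls Vantage.
Vantage and Rohan together hold 70% + 30% = 100% of Cobalt, so Rohan controls Cobalt.
Vantage and Greywick and Cobalt together hold 60% + 10% + 9% = 79% of Meridian, so Rohan controls Meridian.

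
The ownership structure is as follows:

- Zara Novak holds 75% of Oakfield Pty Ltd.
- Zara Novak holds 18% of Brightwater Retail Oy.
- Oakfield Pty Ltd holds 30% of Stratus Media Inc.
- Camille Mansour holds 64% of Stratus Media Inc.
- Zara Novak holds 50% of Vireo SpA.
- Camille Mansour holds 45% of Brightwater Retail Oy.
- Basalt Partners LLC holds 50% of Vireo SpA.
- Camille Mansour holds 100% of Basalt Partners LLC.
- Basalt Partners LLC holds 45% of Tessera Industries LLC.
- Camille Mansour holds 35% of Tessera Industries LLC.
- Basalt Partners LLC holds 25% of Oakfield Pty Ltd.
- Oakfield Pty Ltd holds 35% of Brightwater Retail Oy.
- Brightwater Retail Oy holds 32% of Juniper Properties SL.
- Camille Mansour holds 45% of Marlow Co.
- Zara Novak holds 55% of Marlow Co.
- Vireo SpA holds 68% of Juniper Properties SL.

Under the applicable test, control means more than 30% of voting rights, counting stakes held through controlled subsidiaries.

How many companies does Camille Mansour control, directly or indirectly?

7

Camille holds 100% of Basalt, so Camille controls Basalt.
Camille holds 45% of Marlow, so Camille controls Marlow.
Basalt holds 50% of Vireo, so Camille controls Vireo.
Camille holds 45% of Brightwater, so Camille controls Brightwater.
Basalt and Camille together hold 45% + 35% = 80% of Tessera, so Camille controls Tessera.
Camille holds 64% of Stratus, so Camille controls Stratus.
Vireo and Brightwater together hold 68% + 32% = 100% of Juniper, so Camille controls Juniper.
No other company's threshold is met.
Camille controls 7 companies.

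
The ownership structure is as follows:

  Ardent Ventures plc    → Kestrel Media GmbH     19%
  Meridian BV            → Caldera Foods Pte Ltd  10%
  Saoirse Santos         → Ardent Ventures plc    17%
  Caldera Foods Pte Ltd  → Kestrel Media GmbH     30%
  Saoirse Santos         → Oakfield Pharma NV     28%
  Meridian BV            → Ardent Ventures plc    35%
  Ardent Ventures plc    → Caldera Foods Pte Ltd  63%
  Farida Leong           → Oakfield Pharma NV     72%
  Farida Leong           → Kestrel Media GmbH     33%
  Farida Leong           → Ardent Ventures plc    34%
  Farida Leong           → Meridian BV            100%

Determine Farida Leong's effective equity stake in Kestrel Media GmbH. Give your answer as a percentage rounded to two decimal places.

62.15%

Farida reaches Kestrel along 6 paths.
Direct stake: 33% = 33%.
Via Meridian → Ardent: 100% × 35% × 19% = 6.65%.
Via Ardent: 34% × 19% = 6.46%.
Via Meridian → Caldera: 100% × 10% × 30% = 3%.
Via Meridian → Ardent → Caldera: 100% × 35% × 63% × 30% = 6.615%.
Via Ardent → Caldera: 34% × 63% × 30% = 6.426%.
Total: 33% + 6.65% + 6.46% + 3% + 6.615% + 6.426% = 62.151%.
Rounded: 62.15%.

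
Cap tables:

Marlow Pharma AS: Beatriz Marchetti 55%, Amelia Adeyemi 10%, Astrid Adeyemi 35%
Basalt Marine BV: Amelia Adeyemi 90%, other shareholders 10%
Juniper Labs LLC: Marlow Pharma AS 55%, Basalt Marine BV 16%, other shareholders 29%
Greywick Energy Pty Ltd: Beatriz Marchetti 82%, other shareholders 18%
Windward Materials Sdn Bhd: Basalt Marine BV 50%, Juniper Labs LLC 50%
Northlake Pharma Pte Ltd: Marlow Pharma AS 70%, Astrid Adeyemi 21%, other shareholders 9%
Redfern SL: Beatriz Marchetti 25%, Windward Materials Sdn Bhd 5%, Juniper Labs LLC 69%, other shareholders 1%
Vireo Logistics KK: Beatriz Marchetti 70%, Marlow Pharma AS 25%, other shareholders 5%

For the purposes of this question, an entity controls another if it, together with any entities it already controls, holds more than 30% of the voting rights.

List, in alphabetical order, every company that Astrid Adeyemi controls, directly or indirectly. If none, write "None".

Astrid holds 35% of Marlow, so Astrid controls Marlow.
Marlow holds 55% of Juniper, so Astrid controls Juniper.
Juniper holds 50% of Windward, so Astrid controls Windward.
Marlow and Astrid together hold 70% + 21% = 91% of Northlake, so Astrid controls Northlake.
Windward and Juniper together hold 5% + 69% = 74% of Redfern, so Astrid controls Redfern.
No other company's threshold is met.

Juniper Labs LLC, Marlow Pharma AS, Northlake Pharma Pte Ltd, Redfern SL, Windward Materials Sdn Bhd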